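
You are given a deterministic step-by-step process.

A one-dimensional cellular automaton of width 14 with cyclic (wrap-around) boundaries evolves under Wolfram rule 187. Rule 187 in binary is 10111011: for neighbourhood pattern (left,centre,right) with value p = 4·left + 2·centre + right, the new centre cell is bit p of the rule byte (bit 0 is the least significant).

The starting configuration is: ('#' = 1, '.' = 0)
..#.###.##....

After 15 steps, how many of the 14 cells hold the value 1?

11

t=0: ..#.###.##....
t=1: ##.###.##.####
t=2: #.###.##.#####
t=3: .###.##.######
t=4: ###.##.######.
t=5: ##.##.######.#
t=6: #.##.######.##
t=7: .##.######.###
t=8: ##.######.###.
t=9: #.######.###.#
t=10: .######.###.##
t=11: ######.###.##.
t=12: #####.###.##.#
t=13: ####.###.##.##
t=14: ###.###.##.###
t=15: ##.###.##.####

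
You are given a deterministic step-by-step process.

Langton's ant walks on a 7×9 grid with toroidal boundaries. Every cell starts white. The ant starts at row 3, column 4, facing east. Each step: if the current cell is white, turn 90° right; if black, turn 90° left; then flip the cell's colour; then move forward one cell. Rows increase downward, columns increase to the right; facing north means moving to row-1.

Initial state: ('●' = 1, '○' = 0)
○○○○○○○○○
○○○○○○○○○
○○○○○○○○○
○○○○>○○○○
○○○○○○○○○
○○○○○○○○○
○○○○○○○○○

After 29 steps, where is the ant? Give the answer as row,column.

step 0: ○○○○○○○○○
○○○○○○○○○
○○○○○○○○○
○○○○>○○○○
○○○○○○○○○
○○○○○○○○○
○○○○○○○○○
step 1: ○○○○○○○○○
○○○○○○○○○
○○○○○○○○○
○○○○●○○○○
○○○○v○○○○
○○○○○○○○○
○○○○○○○○○
step 2: ○○○○○○○○○
○○○○○○○○○
○○○○○○○○○
○○○○●○○○○
○○○<●○○○○
○○○○○○○○○
○○○○○○○○○
step 3: ○○○○○○○○○
○○○○○○○○○
○○○○○○○○○
○○○^●○○○○
○○○●●○○○○
○○○○○○○○○
○○○○○○○○○
step 4: ○○○○○○○○○
○○○○○○○○○
○○○○○○○○○
○○○●>○○○○
○○○●●○○○○
○○○○○○○○○
○○○○○○○○○
step 5: ○○○○○○○○○
○○○○○○○○○
○○○○^○○○○
○○○●○○○○○
○○○●●○○○○
○○○○○○○○○
○○○○○○○○○
step 6: ○○○○○○○○○
○○○○○○○○○
○○○○●>○○○
○○○●○○○○○
○○○●●○○○○
○○○○○○○○○
○○○○○○○○○
step 7: ○○○○○○○○○
○○○○○○○○○
○○○○●●○○○
○○○●○v○○○
○○○●●○○○○
○○○○○○○○○
○○○○○○○○○
step 8: ○○○○○○○○○
○○○○○○○○○
○○○○●●○○○
○○○●<●○○○
○○○●●○○○○
○○○○○○○○○
○○○○○○○○○
step 9: ○○○○○○○○○
○○○○○○○○○
○○○○^●○○○
○○○●●●○○○
○○○●●○○○○
○○○○○○○○○
○○○○○○○○○
step 10: ○○○○○○○○○
○○○○○○○○○
○○○<○●○○○
○○○●●●○○○
○○○●●○○○○
○○○○○○○○○
○○○○○○○○○
step 11: ○○○○○○○○○
○○○^○○○○○
○○○●○●○○○
○○○●●●○○○
○○○●●○○○○
○○○○○○○○○
○○○○○○○○○
step 12: ○○○○○○○○○
○○○●>○○○○
○○○●○●○○○
○○○●●●○○○
○○○●●○○○○
○○○○○○○○○
○○○○○○○○○
step 13: ○○○○○○○○○
○○○●●○○○○
○○○●v●○○○
○○○●●●○○○
○○○●●○○○○
○○○○○○○○○
○○○○○○○○○
step 14: ○○○○○○○○○
○○○●●○○○○
○○○<●●○○○
○○○●●●○○○
○○○●●○○○○
○○○○○○○○○
○○○○○○○○○
step 15: ○○○○○○○○○
○○○●●○○○○
○○○○●●○○○
○○○v●●○○○
○○○●●○○○○
○○○○○○○○○
○○○○○○○○○
step 16: ○○○○○○○○○
○○○●●○○○○
○○○○●●○○○
○○○○>●○○○
○○○●●○○○○
○○○○○○○○○
○○○○○○○○○
step 17: ○○○○○○○○○
○○○●●○○○○
○○○○^●○○○
○○○○○●○○○
○○○●●○○○○
○○○○○○○○○
○○○○○○○○○
step 18: ○○○○○○○○○
○○○●●○○○○
○○○<○●○○○
○○○○○●○○○
○○○●●○○○○
○○○○○○○○○
○○○○○○○○○
step 19: ○○○○○○○○○
○○○^●○○○○
○○○●○●○○○
○○○○○●○○○
○○○●●○○○○
○○○○○○○○○
○○○○○○○○○
step 20: ○○○○○○○○○
○○<○●○○○○
○○○●○●○○○
○○○○○●○○○
○○○●●○○○○
○○○○○○○○○
○○○○○○○○○
step 21: ○○^○○○○○○
○○●○●○○○○
○○○●○●○○○
○○○○○●○○○
○○○●●○○○○
○○○○○○○○○
○○○○○○○○○
step 22: ○○●>○○○○○
○○●○●○○○○
○○○●○●○○○
○○○○○●○○○
○○○●●○○○○
○○○○○○○○○
○○○○○○○○○
step 23: ○○●●○○○○○
○○●v●○○○○
○○○●○●○○○
○○○○○●○○○
○○○●●○○○○
○○○○○○○○○
○○○○○○○○○
step 24: ○○●●○○○○○
○○<●●○○○○
○○○●○●○○○
○○○○○●○○○
○○○●●○○○○
○○○○○○○○○
○○○○○○○○○
step 25: ○○●●○○○○○
○○○●●○○○○
○○v●○●○○○
○○○○○●○○○
○○○●●○○○○
○○○○○○○○○
○○○○○○○○○
step 26: ○○●●○○○○○
○○○●●○○○○
○<●●○●○○○
○○○○○●○○○
○○○●●○○○○
○○○○○○○○○
○○○○○○○○○
step 27: ○○●●○○○○○
○^○●●○○○○
○●●●○●○○○
○○○○○●○○○
○○○●●○○○○
○○○○○○○○○
○○○○○○○○○
step 28: ○○●●○○○○○
○●>●●○○○○
○●●●○●○○○
○○○○○●○○○
○○○●●○○○○
○○○○○○○○○
○○○○○○○○○
step 29: ○○●●○○○○○
○●●●●○○○○
○●v●○●○○○
○○○○○●○○○
○○○●●○○○○
○○○○○○○○○
○○○○○○○○○

2,2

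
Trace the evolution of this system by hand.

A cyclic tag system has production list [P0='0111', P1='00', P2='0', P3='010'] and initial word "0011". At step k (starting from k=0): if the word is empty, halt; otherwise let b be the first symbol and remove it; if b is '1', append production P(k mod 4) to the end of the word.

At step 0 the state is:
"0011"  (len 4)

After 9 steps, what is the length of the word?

[0] "0011"  (len 4)
[1] "011"  (len 3)
[2] "11"  (len 2)
[3] "10"  (len 2)
[4] "0010"  (len 4)
[5] "010"  (len 3)
[6] "10"  (len 2)
[7] "00"  (len 2)
[8] "0"  (len 1)
[9] (halted — word empty)

0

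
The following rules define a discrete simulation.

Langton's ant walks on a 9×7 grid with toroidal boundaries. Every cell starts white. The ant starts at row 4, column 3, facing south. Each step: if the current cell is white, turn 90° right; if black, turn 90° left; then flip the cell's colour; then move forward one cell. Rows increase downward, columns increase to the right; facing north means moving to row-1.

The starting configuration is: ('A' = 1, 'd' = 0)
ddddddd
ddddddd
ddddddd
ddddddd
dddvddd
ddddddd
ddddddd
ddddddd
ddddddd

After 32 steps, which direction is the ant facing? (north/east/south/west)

k=0  ddddddd
ddddddd
ddddddd
ddddddd
dddvddd
ddddddd
ddddddd
ddddddd
ddddddd
k=1  ddddddd
ddddddd
ddddddd
ddddddd
dd<Addd
ddddddd
ddddddd
ddddddd
ddddddd
k=2  ddddddd
ddddddd
ddddddd
dd^dddd
ddAAddd
ddddddd
ddddddd
ddddddd
ddddddd
k=3  ddddddd
ddddddd
ddddddd
ddA>ddd
ddAAddd
ddddddd
ddddddd
ddddddd
ddddddd
k=4  ddddddd
ddddddd
ddddddd
ddAAddd
ddAvddd
ddddddd
ddddddd
ddddddd
ddddddd
k=5  ddddddd
ddddddd
ddddddd
ddAAddd
ddAd>dd
ddddddd
ddddddd
ddddddd
ddddddd
k=6  ddddddd
ddddddd
ddddddd
ddAAddd
ddAdAdd
ddddvdd
ddddddd
ddddddd
ddddddd
k=7  ddddddd
ddddddd
ddddddd
ddAAddd
ddAdAdd
ddd<Add
ddddddd
ddddddd
ddddddd
k=8  ddddddd
ddddddd
ddddddd
ddAAddd
ddA^Add
dddAAdd
ddddddd
ddddddd
ddddddd
k=9  ddddddd
ddddddd
ddddddd
ddAAddd
ddAA>dd
dddAAdd
ddddddd
ddddddd
ddddddd
k=10  ddddddd
ddddddd
ddddddd
ddAA^dd
ddAAddd
dddAAdd
ddddddd
ddddddd
ddddddd
k=11  ddddddd
ddddddd
ddddddd
ddAAA>d
ddAAddd
dddAAdd
ddddddd
ddddddd
ddddddd
k=12  ddddddd
ddddddd
ddddddd
ddAAAAd
ddAAdvd
dddAAdd
ddddddd
ddddddd
ddddddd
k=13  ddddddd
ddddddd
ddddddd
ddAAAAd
ddAA<Ad
dddAAdd
ddddddd
ddddddd
ddddddd
k=14  ddddddd
ddddddd
ddddddd
ddAA^Ad
ddAAAAd
dddAAdd
ddddddd
ddddddd
ddddddd
k=15  ddddddd
ddddddd
ddddddd
ddA<dAd
ddAAAAd
dddAAdd
ddddddd
ddddddd
ddddddd
k=16  ddddddd
ddddddd
ddddddd
ddAddAd
ddAvAAd
dddAAdd
ddddddd
ddddddd
ddddddd
k=17  ddddddd
ddddddd
ddddddd
ddAddAd
ddAd>Ad
dddAAdd
ddddddd
ddddddd
ddddddd
k=18  ddddddd
ddddddd
ddddddd
ddAd^Ad
ddAddAd
dddAAdd
ddddddd
ddddddd
ddddddd
k=19  ddddddd
ddddddd
ddddddd
ddAdA>d
ddAddAd
dddAAdd
ddddddd
ddddddd
ddddddd
k=20  ddddddd
ddddddd
ddddd^d
ddAdAdd
ddAddAd
dddAAdd
ddddddd
ddddddd
ddddddd
k=21  ddddddd
ddddddd
dddddA>
ddAdAdd
ddAddAd
dddAAdd
ddddddd
ddddddd
ddddddd
k=22  ddddddd
ddddddd
dddddAA
ddAdAdv
ddAddAd
dddAAdd
ddddddd
ddddddd
ddddddd
k=23  ddddddd
ddddddd
dddddAA
ddAdA<A
ddAddAd
dddAAdd
ddddddd
ddddddd
ddddddd
k=24  ddddddd
ddddddd
ddddd^A
ddAdAAA
ddAddAd
dddAAdd
ddddddd
ddddddd
ddddddd
k=25  ddddddd
ddddddd
dddd<dA
ddAdAAA
ddAddAd
dddAAdd
ddddddd
ddddddd
ddddddd
k=26  ddddddd
dddd^dd
ddddAdA
ddAdAAA
ddAddAd
dddAAdd
ddddddd
ddddddd
ddddddd
k=27  ddddddd
ddddA>d
ddddAdA
ddAdAAA
ddAddAd
dddAAdd
ddddddd
ddddddd
ddddddd
k=28  ddddddd
ddddAAd
ddddAvA
ddAdAAA
ddAddAd
dddAAdd
ddddddd
ddddddd
ddddddd
k=29  ddddddd
ddddAAd
dddd<AA
ddAdAAA
ddAddAd
dddAAdd
ddddddd
ddddddd
ddddddd
k=30  ddddddd
ddddAAd
dddddAA
ddAdvAA
ddAddAd
dddAAdd
ddddddd
ddddddd
ddddddd
k=31  ddddddd
ddddAAd
dddddAA
ddAdd>A
ddAddAd
dddAAdd
ddddddd
ddddddd
ddddddd
k=32  ddddddd
ddddAAd
ddddd^A
ddAdddA
ddAddAd
dddAAdd
ddddddd
ddddddd
ddddddd

north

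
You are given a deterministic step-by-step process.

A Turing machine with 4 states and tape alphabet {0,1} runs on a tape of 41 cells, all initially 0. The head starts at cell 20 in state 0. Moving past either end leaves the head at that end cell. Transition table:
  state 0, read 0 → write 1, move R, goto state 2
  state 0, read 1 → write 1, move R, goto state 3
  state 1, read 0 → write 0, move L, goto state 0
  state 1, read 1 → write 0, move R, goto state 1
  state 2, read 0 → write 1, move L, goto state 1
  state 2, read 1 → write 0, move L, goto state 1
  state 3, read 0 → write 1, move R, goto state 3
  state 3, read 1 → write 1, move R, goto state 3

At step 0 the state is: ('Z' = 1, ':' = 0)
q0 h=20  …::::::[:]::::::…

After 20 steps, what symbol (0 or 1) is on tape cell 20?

0

k=0  q0 h=20  …::::::[:]::::::…
k=1  q2 h=21  …:::::Z[:]::::::…
k=2  q1 h=20  …::::::[Z]Z:::::…
k=3  q1 h=21  …::::::[Z]::::::…
k=4  q1 h=22  …::::::[:]::::::…
k=5  q0 h=21  …::::::[:]::::::…
k=6  q2 h=22  …:::::Z[:]::::::…
k=7  q1 h=21  …::::::[Z]Z:::::…
k=8  q1 h=22  …::::::[Z]::::::…
k=9  q1 h=23  …::::::[:]::::::…
k=10  q0 h=22  …::::::[:]::::::…
k=11  q2 h=23  …:::::Z[:]::::::…
k=12  q1 h=22  …::::::[Z]Z:::::…
k=13  q1 h=23  …::::::[Z]::::::…
k=14  q1 h=24  …::::::[:]::::::…
k=15  q0 h=23  …::::::[:]::::::…
k=16  q2 h=24  …:::::Z[:]::::::…
k=17  q1 h=23  …::::::[Z]Z:::::…
k=18  q1 h=24  …::::::[Z]::::::…
k=19  q1 h=25  …::::::[:]::::::…
k=20  q0 h=24  …::::::[:]::::::…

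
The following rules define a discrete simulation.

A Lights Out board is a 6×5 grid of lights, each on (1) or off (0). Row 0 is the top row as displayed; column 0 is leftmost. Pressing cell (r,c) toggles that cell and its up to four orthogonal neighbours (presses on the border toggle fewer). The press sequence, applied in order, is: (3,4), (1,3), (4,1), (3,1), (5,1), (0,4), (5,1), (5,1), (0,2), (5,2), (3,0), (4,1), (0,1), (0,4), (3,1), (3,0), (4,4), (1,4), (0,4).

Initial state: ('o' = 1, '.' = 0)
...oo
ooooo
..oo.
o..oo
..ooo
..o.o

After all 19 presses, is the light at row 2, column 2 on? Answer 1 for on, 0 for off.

0) ...oo
ooooo
..oo.
o..oo
..ooo
..o.o
1) ...oo
ooooo
..ooo
o....
..oo.
..o.o
2) ....o
oo...
..o.o
o....
..oo.
..o.o
3) ....o
oo...
..o.o
oo...
oo.o.
.oo.o
4) ....o
oo...
.oo.o
..o..
o..o.
.oo.o
5) ....o
oo...
.oo.o
..o..
oo.o.
o...o
6) ...o.
oo..o
.oo.o
..o..
oo.o.
o...o
7) ...o.
oo..o
.oo.o
..o..
o..o.
.oo.o
8) ...o.
oo..o
.oo.o
..o..
oo.o.
o...o
9) .oo..
ooo.o
.oo.o
..o..
oo.o.
o...o
10) .oo..
ooo.o
.oo.o
..o..
oooo.
ooooo
11) .oo..
ooo.o
ooo.o
ooo..
.ooo.
ooooo
12) .oo..
ooo.o
ooo.o
o.o..
o..o.
o.ooo
13) o....
o.o.o
ooo.o
o.o..
o..o.
o.ooo
14) o..oo
o.o..
ooo.o
o.o..
o..o.
o.ooo
15) o..oo
o.o..
o.o.o
.o...
oo.o.
o.ooo
16) o..oo
o.o..
..o.o
o....
.o.o.
o.ooo
17) o..oo
o.o..
..o.o
o...o
.o..o
o.oo.
18) o..o.
o.ooo
..o..
o...o
.o..o
o.oo.
19) o...o
o.oo.
..o..
o...o
.o..o
o.oo.

1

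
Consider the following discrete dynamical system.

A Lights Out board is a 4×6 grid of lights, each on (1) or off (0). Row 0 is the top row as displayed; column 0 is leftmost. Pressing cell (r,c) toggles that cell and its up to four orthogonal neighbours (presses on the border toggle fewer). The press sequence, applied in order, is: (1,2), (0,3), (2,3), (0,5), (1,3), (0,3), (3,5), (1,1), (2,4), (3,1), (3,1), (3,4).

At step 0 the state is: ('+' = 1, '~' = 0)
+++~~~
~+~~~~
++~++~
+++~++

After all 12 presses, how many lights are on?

14

[0] +++~~~
~+~~~~
++~++~
+++~++
[1] ++~~~~
~~++~~
+++++~
+++~++
[2] +++++~
~~+~~~
+++++~
+++~++
[3] +++++~
~~++~~
++~~~~
++++++
[4] ++++~+
~~++~+
++~~~~
++++++
[5] +++~~+
~~~~++
++~+~~
++++++
[6] ++~+++
~~~+++
++~+~~
++++++
[7] ++~+++
~~~+++
++~+~+
++++~~
[8] +~~+++
++++++
+~~+~+
++++~~
[9] +~~+++
++++~+
+~~~+~
+++++~
[10] +~~+++
++++~+
++~~+~
~~~++~
[11] +~~+++
++++~+
+~~~+~
+++++~
[12] +~~+++
++++~+
+~~~~~
+++~~+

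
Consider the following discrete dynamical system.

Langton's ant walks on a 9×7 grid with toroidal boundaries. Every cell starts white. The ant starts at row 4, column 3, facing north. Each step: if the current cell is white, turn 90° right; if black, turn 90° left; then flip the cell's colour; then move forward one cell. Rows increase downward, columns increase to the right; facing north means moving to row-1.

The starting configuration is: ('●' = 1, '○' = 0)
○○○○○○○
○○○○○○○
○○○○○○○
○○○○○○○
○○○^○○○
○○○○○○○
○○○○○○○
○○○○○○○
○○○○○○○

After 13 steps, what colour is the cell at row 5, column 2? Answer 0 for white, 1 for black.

step 0: ○○○○○○○
○○○○○○○
○○○○○○○
○○○○○○○
○○○^○○○
○○○○○○○
○○○○○○○
○○○○○○○
○○○○○○○
step 1: ○○○○○○○
○○○○○○○
○○○○○○○
○○○○○○○
○○○●>○○
○○○○○○○
○○○○○○○
○○○○○○○
○○○○○○○
step 2: ○○○○○○○
○○○○○○○
○○○○○○○
○○○○○○○
○○○●●○○
○○○○v○○
○○○○○○○
○○○○○○○
○○○○○○○
step 3: ○○○○○○○
○○○○○○○
○○○○○○○
○○○○○○○
○○○●●○○
○○○<●○○
○○○○○○○
○○○○○○○
○○○○○○○
step 4: ○○○○○○○
○○○○○○○
○○○○○○○
○○○○○○○
○○○^●○○
○○○●●○○
○○○○○○○
○○○○○○○
○○○○○○○
step 5: ○○○○○○○
○○○○○○○
○○○○○○○
○○○○○○○
○○<○●○○
○○○●●○○
○○○○○○○
○○○○○○○
○○○○○○○
step 6: ○○○○○○○
○○○○○○○
○○○○○○○
○○^○○○○
○○●○●○○
○○○●●○○
○○○○○○○
○○○○○○○
○○○○○○○
step 7: ○○○○○○○
○○○○○○○
○○○○○○○
○○●>○○○
○○●○●○○
○○○●●○○
○○○○○○○
○○○○○○○
○○○○○○○
step 8: ○○○○○○○
○○○○○○○
○○○○○○○
○○●●○○○
○○●v●○○
○○○●●○○
○○○○○○○
○○○○○○○
○○○○○○○
step 9: ○○○○○○○
○○○○○○○
○○○○○○○
○○●●○○○
○○<●●○○
○○○●●○○
○○○○○○○
○○○○○○○
○○○○○○○
step 10: ○○○○○○○
○○○○○○○
○○○○○○○
○○●●○○○
○○○●●○○
○○v●●○○
○○○○○○○
○○○○○○○
○○○○○○○
step 11: ○○○○○○○
○○○○○○○
○○○○○○○
○○●●○○○
○○○●●○○
○<●●●○○
○○○○○○○
○○○○○○○
○○○○○○○
step 12: ○○○○○○○
○○○○○○○
○○○○○○○
○○●●○○○
○^○●●○○
○●●●●○○
○○○○○○○
○○○○○○○
○○○○○○○
step 13: ○○○○○○○
○○○○○○○
○○○○○○○
○○●●○○○
○●>●●○○
○●●●●○○
○○○○○○○
○○○○○○○
○○○○○○○

1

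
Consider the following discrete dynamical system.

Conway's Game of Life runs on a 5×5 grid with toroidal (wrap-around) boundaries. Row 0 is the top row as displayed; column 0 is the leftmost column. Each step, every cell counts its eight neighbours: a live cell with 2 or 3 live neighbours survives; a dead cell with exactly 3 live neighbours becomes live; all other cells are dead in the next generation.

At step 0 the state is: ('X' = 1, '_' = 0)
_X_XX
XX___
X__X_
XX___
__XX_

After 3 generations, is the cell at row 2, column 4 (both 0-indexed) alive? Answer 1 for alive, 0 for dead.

0) _X_XX
XX___
X__X_
XX___
__XX_
1) _X_XX
_X_X_
__X__
XX_X_
___X_
2) X__XX
XX_XX
X__XX
_X_XX
_X_X_
3) _____
_X___
_____
_X___
_X___

0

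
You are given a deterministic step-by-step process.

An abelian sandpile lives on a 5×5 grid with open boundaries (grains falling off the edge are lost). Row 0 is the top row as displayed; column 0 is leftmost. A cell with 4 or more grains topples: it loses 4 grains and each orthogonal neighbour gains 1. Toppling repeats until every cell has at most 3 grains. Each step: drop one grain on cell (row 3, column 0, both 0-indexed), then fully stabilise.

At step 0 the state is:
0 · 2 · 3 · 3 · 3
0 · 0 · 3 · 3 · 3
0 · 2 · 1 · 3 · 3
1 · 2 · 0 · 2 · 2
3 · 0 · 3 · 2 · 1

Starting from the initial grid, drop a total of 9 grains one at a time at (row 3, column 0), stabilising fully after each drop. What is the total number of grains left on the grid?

0) 0 · 2 · 3 · 3 · 3
0 · 0 · 3 · 3 · 3
0 · 2 · 1 · 3 · 3
1 · 2 · 0 · 2 · 2
3 · 0 · 3 · 2 · 1
1) 0 · 2 · 3 · 3 · 3
0 · 0 · 3 · 3 · 3
0 · 2 · 1 · 3 · 3
2 · 2 · 0 · 2 · 2
3 · 0 · 3 · 2 · 1
2) 0 · 2 · 3 · 3 · 3
0 · 0 · 3 · 3 · 3
0 · 2 · 1 · 3 · 3
3 · 2 · 0 · 2 · 2
3 · 0 · 3 · 2 · 1
3) 0 · 2 · 3 · 3 · 3
0 · 0 · 3 · 3 · 3
1 · 2 · 1 · 3 · 3
1 · 3 · 0 · 2 · 2
0 · 1 · 3 · 2 · 1
4) 0 · 2 · 3 · 3 · 3
0 · 0 · 3 · 3 · 3
1 · 2 · 1 · 3 · 3
2 · 3 · 0 · 2 · 2
0 · 1 · 3 · 2 · 1
5) 0 · 2 · 3 · 3 · 3
0 · 0 · 3 · 3 · 3
1 · 2 · 1 · 3 · 3
3 · 3 · 0 · 2 · 2
0 · 1 · 3 · 2 · 1
6) 0 · 2 · 3 · 3 · 3
0 · 0 · 3 · 3 · 3
2 · 3 · 1 · 3 · 3
1 · 0 · 1 · 2 · 2
1 · 2 · 3 · 2 · 1
7) 0 · 2 · 3 · 3 · 3
0 · 0 · 3 · 3 · 3
2 · 3 · 1 · 3 · 3
2 · 0 · 1 · 2 · 2
1 · 2 · 3 · 2 · 1
8) 0 · 2 · 3 · 3 · 3
0 · 0 · 3 · 3 · 3
2 · 3 · 1 · 3 · 3
3 · 0 · 1 · 2 · 2
1 · 2 · 3 · 2 · 1
9) 0 · 2 · 3 · 3 · 3
0 · 0 · 3 · 3 · 3
3 · 3 · 1 · 3 · 3
0 · 1 · 1 · 2 · 2
2 · 2 · 3 · 2 · 1

49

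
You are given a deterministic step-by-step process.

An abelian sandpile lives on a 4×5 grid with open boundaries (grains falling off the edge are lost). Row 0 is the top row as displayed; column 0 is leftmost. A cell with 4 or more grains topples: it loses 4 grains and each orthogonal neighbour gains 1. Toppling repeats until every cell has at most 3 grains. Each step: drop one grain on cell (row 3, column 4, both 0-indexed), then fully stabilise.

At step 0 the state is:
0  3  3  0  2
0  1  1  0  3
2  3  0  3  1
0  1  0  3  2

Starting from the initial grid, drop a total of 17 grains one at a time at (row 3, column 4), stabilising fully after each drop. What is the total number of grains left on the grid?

[0] 0  3  3  0  2
0  1  1  0  3
2  3  0  3  1
0  1  0  3  2
[1] 0  3  3  0  2
0  1  1  0  3
2  3  0  3  1
0  1  0  3  3
[2] 0  3  3  0  2
0  1  1  1  3
2  3  1  0  3
0  1  1  1  1
[3] 0  3  3  0  2
0  1  1  1  3
2  3  1  0  3
0  1  1  1  2
[4] 0  3  3  0  2
0  1  1  1  3
2  3  1  0  3
0  1  1  1  3
[5] 0  3  3  0  3
0  1  1  2  0
2  3  1  1  1
0  1  1  2  1
[6] 0  3  3  0  3
0  1  1  2  0
2  3  1  1  1
0  1  1  2  2
[7] 0  3  3  0  3
0  1  1  2  0
2  3  1  1  1
0  1  1  2  3
[8] 0  3  3  0  3
0  1  1  2  0
2  3  1  1  2
0  1  1  3  0
[9] 0  3  3  0  3
0  1  1  2  0
2  3  1  1  2
0  1  1  3  1
[10] 0  3  3  0  3
0  1  1  2  0
2  3  1  1  2
0  1  1  3  2
[11] 0  3  3  0  3
0  1  1  2  0
2  3  1  1  2
0  1  1  3  3
[12] 0  3  3  0  3
0  1  1  2  0
2  3  1  2  3
0  1  2  0  1
[13] 0  3  3  0  3
0  1  1  2  0
2  3  1  2  3
0  1  2  0  2
[14] 0  3  3  0  3
0  1  1  2  0
2  3  1  2  3
0  1  2  0  3
[15] 0  3  3  0  3
0  1  1  2  1
2  3  1  3  0
0  1  2  1  1
[16] 0  3  3  0  3
0  1  1  2  1
2  3  1  3  0
0  1  2  1  2
[17] 0  3  3  0  3
0  1  1  2  1
2  3  1  3  0
0  1  2  1  3

30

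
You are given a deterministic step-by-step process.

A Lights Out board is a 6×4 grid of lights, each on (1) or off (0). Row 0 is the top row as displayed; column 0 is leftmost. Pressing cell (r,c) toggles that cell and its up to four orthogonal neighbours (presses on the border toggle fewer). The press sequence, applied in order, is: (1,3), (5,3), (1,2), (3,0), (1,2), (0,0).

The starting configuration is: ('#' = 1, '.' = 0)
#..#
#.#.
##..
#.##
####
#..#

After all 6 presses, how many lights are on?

11

[0] #..#
#.#.
##..
#.##
####
#..#
[1] #...
#..#
##.#
#.##
####
#..#
[2] #...
#..#
##.#
#.##
###.
#.#.
[3] #.#.
###.
####
#.##
###.
#.#.
[4] #.#.
###.
.###
.###
.##.
#.#.
[5] #...
#..#
.#.#
.###
.##.
#.#.
[6] .#..
...#
.#.#
.###
.##.
#.#.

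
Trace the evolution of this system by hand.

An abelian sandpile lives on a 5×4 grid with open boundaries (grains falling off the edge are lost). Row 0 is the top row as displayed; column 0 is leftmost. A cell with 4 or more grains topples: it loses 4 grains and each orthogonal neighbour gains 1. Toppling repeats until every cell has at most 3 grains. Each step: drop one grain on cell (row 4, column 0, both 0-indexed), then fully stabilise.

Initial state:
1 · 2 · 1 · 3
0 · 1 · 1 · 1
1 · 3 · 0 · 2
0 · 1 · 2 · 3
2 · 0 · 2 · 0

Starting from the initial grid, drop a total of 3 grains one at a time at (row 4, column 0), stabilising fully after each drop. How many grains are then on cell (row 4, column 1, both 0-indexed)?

1

gen 0: 1 · 2 · 1 · 3
0 · 1 · 1 · 1
1 · 3 · 0 · 2
0 · 1 · 2 · 3
2 · 0 · 2 · 0
gen 1: 1 · 2 · 1 · 3
0 · 1 · 1 · 1
1 · 3 · 0 · 2
0 · 1 · 2 · 3
3 · 0 · 2 · 0
gen 2: 1 · 2 · 1 · 3
0 · 1 · 1 · 1
1 · 3 · 0 · 2
1 · 1 · 2 · 3
0 · 1 · 2 · 0
gen 3: 1 · 2 · 1 · 3
0 · 1 · 1 · 1
1 · 3 · 0 · 2
1 · 1 · 2 · 3
1 · 1 · 2 · 0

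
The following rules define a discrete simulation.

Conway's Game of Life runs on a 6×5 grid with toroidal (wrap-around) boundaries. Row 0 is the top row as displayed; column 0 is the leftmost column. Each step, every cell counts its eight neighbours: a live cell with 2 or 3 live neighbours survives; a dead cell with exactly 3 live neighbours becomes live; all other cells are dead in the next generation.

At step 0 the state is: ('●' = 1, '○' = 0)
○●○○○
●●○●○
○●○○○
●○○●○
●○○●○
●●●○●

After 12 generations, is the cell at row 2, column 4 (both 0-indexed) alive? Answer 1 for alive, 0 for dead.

k=0  ○●○○○
●●○●○
○●○○○
●○○●○
●○○●○
●●●○●
k=1  ○○○●○
●●○○○
○●○○○
●●●○○
○○○●○
○○●●●
k=2  ●●○●○
●●●○○
○○○○○
●●●○○
●○○○○
○○●○●
k=3  ○○○●○
●○●○●
○○○○○
●●○○○
●○●●●
○○●●●
k=4  ●●○○○
○○○●●
○○○○●
●●●●○
○○○○○
●●○○○
k=5  ○●●○○
○○○●●
○●○○○
●●●●●
○○○○●
●●○○○
k=6  ○●●●●
●●○●○
○●○○○
○●●●●
○○○○○
●●●○○
k=7  ○○○○○
○○○●○
○○○○○
●●●●○
○○○○●
●○○○●
k=8  ○○○○●
○○○○○
○●○●●
●●●●●
○○●○○
●○○○●
k=9  ●○○○●
●○○●●
○●○○○
○○○○○
○○●○○
●○○●●
k=10  ○●○○○
○●○●○
●○○○●
○○○○○
○○○●●
●●○●○
k=11  ○●○○●
○●●○●
●○○○●
●○○●○
●○●●●
●●○●○
k=12  ○○○○●
○●●○●
○○●○○
○○●○○
○○○○○
○○○○○

0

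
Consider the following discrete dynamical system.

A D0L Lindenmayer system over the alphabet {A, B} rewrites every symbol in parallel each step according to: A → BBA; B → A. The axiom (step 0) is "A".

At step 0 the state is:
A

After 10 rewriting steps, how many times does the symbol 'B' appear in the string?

682

[0] A
[1] BBA
[2] AABBA
[3] BBABBAAABBA
[4] AABBAAABBABBABBAAABBA
[5] BBABBAAABBABBABBAAABBAAABBAAABBABBABBAAABBA
[6] AABBAAABBABBABBAAABBAAABBAAABBABBABBAAABBABBABBAAABBABBABBAAABBAAABBAAABBABBABBAAABBA
[7] BBABBAAABBABBABBAAABBAAABBAAABBABBABBAAABBABBABBAAABBABBAB…ABBABBABBAAABBABBABBAAABBABBABBAAABBAAABBAAABBABBABBAAABBA  (len 171)
[8] AABBAAABBABBABBAAABBAAABBAAABBABBABBAAABBABBABBAAABBABBABB…ABBABBABBAAABBABBABBAAABBABBABBAAABBAAABBAAABBABBABBAAABBA  (len 341)
[9] BBABBAAABBABBABBAAABBAAABBAAABBABBABBAAABBABBABBAAABBABBAB…ABBABBABBAAABBABBABBAAABBABBABBAAABBAAABBAAABBABBABBAAABBA  (len 683)
[10] AABBAAABBABBABBAAABBAAABBAAABBABBABBAAABBABBABBAAABBABBABB…ABBABBABBAAABBABBABBAAABBABBABBAAABBAAABBAAABBABBABBAAABBA  (len 1365)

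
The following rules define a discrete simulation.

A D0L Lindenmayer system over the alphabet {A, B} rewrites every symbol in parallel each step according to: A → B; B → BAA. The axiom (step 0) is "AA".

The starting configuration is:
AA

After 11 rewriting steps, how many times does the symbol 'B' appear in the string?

1366

k=0  AA
k=1  BB
k=2  BAABAA
k=3  BAABBBAABB
k=4  BAABBBAABAABAABBBAABAA
k=5  BAABBBAABAABAABBBAABBBAABBBAABAABAABBBAABB
k=6  BAABBBAABAABAABBBAABBBAABBBAABAABAABBBAABAABAABBBAABAABAABBBAABBBAABBBAABAABAABBBAABAA
k=7  BAABBBAABAABAABBBAABBBAABBBAABAABAABBBAABAABAABBBAABAABAAB…AABAABAABBBAABAABAABBBAABAABAABBBAABBBAABBBAABAABAABBBAABB  (len 170)
k=8  BAABBBAABAABAABBBAABBBAABBBAABAABAABBBAABAABAABBBAABAABAAB…ABAABAABBBAABAABAABBBAABAABAABBBAABBBAABBBAABAABAABBBAABAA  (len 342)
k=9  BAABBBAABAABAABBBAABBBAABBBAABAABAABBBAABAABAABBBAABAABAAB…AABAABAABBBAABAABAABBBAABAABAABBBAABBBAABBBAABAABAABBBAABB  (len 682)
k=10  BAABBBAABAABAABBBAABBBAABBBAABAABAABBBAABAABAABBBAABAABAAB…ABAABAABBBAABAABAABBBAABAABAABBBAABBBAABBBAABAABAABBBAABAA  (len 1366)
k=11  BAABBBAABAABAABBBAABBBAABBBAABAABAABBBAABAABAABBBAABAABAAB…AABAABAABBBAABAABAABBBAABAABAABBBAABBBAABBBAABAABAABBBAABB  (len 2730)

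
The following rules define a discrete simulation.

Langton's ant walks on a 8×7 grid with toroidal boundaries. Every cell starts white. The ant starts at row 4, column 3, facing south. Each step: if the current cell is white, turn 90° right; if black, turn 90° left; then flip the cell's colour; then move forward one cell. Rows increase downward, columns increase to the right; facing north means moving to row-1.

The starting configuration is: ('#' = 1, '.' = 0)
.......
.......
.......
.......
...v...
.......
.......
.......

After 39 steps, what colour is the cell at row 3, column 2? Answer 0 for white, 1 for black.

k=0  .......
.......
.......
.......
...v...
.......
.......
.......
k=1  .......
.......
.......
.......
..<#...
.......
.......
.......
k=2  .......
.......
.......
..^....
..##...
.......
.......
.......
k=3  .......
.......
.......
..#>...
..##...
.......
.......
.......
k=4  .......
.......
.......
..##...
..#v...
.......
.......
.......
k=5  .......
.......
.......
..##...
..#.>..
.......
.......
.......
k=6  .......
.......
.......
..##...
..#.#..
....v..
.......
.......
k=7  .......
.......
.......
..##...
..#.#..
...<#..
.......
.......
k=8  .......
.......
.......
..##...
..#^#..
...##..
.......
.......
k=9  .......
.......
.......
..##...
..##>..
...##..
.......
.......
k=10  .......
.......
.......
..##^..
..##...
...##..
.......
.......
k=11  .......
.......
.......
..###>.
..##...
...##..
.......
.......
k=12  .......
.......
.......
..####.
..##.v.
...##..
.......
.......
k=13  .......
.......
.......
..####.
..##<#.
...##..
.......
.......
k=14  .......
.......
.......
..##^#.
..####.
...##..
.......
.......
k=15  .......
.......
.......
..#<.#.
..####.
...##..
.......
.......
k=16  .......
.......
.......
..#..#.
..#v##.
...##..
.......
.......
k=17  .......
.......
.......
..#..#.
..#.>#.
...##..
.......
.......
k=18  .......
.......
.......
..#.^#.
..#..#.
...##..
.......
.......
k=19  .......
.......
.......
..#.#>.
..#..#.
...##..
.......
.......
k=20  .......
.......
.....^.
..#.#..
..#..#.
...##..
.......
.......
k=21  .......
.......
.....#>
..#.#..
..#..#.
...##..
.......
.......
k=22  .......
.......
.....##
..#.#.v
..#..#.
...##..
.......
.......
k=23  .......
.......
.....##
..#.#<#
..#..#.
...##..
.......
.......
k=24  .......
.......
.....^#
..#.###
..#..#.
...##..
.......
.......
k=25  .......
.......
....<.#
..#.###
..#..#.
...##..
.......
.......
k=26  .......
....^..
....#.#
..#.###
..#..#.
...##..
.......
.......
k=27  .......
....#>.
....#.#
..#.###
..#..#.
...##..
.......
.......
k=28  .......
....##.
....#v#
..#.###
..#..#.
...##..
.......
.......
k=29  .......
....##.
....<##
..#.###
..#..#.
...##..
.......
.......
k=30  .......
....##.
.....##
..#.v##
..#..#.
...##..
.......
.......
k=31  .......
....##.
.....##
..#..>#
..#..#.
...##..
.......
.......
k=32  .......
....##.
.....^#
..#...#
..#..#.
...##..
.......
.......
k=33  .......
....##.
....<.#
..#...#
..#..#.
...##..
.......
.......
k=34  .......
....^#.
....#.#
..#...#
..#..#.
...##..
.......
.......
k=35  .......
...<.#.
....#.#
..#...#
..#..#.
...##..
.......
.......
k=36  ...^...
...#.#.
....#.#
..#...#
..#..#.
...##..
.......
.......
k=37  ...#>..
...#.#.
....#.#
..#...#
..#..#.
...##..
.......
.......
k=38  ...##..
...#v#.
....#.#
..#...#
..#..#.
...##..
.......
.......
k=39  ...##..
...<##.
....#.#
..#...#
..#..#.
...##..
.......
.......

1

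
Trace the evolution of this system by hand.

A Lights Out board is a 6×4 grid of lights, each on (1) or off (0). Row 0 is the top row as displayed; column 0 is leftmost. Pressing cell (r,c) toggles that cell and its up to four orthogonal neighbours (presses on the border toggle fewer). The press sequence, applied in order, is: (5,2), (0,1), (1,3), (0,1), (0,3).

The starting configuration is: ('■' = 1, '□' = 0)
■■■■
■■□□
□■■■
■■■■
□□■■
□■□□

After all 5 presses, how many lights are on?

15

k=0  ■■■■
■■□□
□■■■
■■■■
□□■■
□■□□
k=1  ■■■■
■■□□
□■■■
■■■■
□□□■
□□■■
k=2  □□□■
■□□□
□■■■
■■■■
□□□■
□□■■
k=3  □□□□
■□■■
□■■□
■■■■
□□□■
□□■■
k=4  ■■■□
■■■■
□■■□
■■■■
□□□■
□□■■
k=5  ■■□■
■■■□
□■■□
■■■■
□□□■
□□■■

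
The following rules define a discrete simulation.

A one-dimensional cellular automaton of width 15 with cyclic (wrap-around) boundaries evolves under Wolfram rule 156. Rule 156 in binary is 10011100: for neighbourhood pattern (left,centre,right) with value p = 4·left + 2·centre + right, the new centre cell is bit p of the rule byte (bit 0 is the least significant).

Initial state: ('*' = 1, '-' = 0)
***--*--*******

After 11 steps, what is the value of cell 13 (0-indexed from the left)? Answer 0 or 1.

0

[0] ***--*--*******
[1] **-*-**-*******
[2] *--*-*--*******
[3] -*-*-**-*******
[4] -*-*-*--******-
[5] -*-*-**-*****-*
[6] -*-*-*--****--*
[7] -*-*-**-***-*-*
[8] -*-*-*--**--*-*
[9] -*-*-**-*-*-*-*
[10] -*-*-*--*-*-*-*
[11] -*-*-**-*-*-*-*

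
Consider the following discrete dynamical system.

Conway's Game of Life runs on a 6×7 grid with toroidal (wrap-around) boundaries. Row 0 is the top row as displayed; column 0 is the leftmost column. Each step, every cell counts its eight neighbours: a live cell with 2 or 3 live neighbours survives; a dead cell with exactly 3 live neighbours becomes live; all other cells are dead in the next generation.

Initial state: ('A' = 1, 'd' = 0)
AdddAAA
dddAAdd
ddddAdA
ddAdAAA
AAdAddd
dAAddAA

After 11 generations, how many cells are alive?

7

step 0: AdddAAA
dddAAdd
ddddAdA
ddAdAAA
AAdAddd
dAAddAA
step 1: AAAdddd
AddAddd
ddddddA
dAAdAdA
dddAddd
ddAAddd
step 2: Adddddd
AdAdddA
dAAAdAA
AdAAdAd
dAddAdd
dddAddd
step 3: AAddddA
ddAAdAd
dddddAd
AddddAd
dAddAdd
ddddddd
step 4: AAAdddA
AAAdAAd
dddddAd
ddddAAA
ddddddd
dAddddd
step 5: dddAdAA
ddAAAAd
AAdAddd
ddddAAA
dddddAd
dAAdddd
step 6: dAdddAA
AAdddAd
AAddddd
AdddAAA
ddddAAA
ddAdAAA
step 7: dAAdddd
ddAddAd
ddddAdd
dAddAdd
ddddddd
dddAddd
step 8: dAAAddd
dAAAddd
dddAAAd
ddddddd
ddddddd
ddAdddd
step 9: ddddddd
dAddddd
dddAAdd
ddddAdd
ddddddd
dAAAddd
step 10: dAddddd
ddddddd
dddAAdd
dddAAdd
ddAAddd
ddAdddd
step 11: ddddddd
ddddddd
dddAAdd
ddddddd
ddAdAdd
dAAAddd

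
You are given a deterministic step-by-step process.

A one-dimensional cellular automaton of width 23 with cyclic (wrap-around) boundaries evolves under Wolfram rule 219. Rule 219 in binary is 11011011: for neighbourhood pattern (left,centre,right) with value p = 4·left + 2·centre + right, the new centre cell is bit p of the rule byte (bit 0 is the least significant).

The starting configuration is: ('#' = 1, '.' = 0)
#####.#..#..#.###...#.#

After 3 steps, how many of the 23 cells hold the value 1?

t=0: #####.#..#..#.###...#.#
t=1: #####..##.##..######..#
t=2: #########.#############
t=3: #########.#############

22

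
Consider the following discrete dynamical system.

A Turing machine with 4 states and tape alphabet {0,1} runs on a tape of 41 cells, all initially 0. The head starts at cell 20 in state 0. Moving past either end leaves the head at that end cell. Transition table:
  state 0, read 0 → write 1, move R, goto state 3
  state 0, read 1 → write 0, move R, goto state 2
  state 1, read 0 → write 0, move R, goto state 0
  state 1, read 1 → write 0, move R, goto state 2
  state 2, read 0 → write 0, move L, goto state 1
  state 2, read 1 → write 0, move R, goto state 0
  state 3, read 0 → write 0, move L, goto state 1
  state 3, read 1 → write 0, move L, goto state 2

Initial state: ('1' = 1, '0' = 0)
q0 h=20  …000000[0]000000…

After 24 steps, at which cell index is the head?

24

k=0  q0 h=20  …000000[0]000000…
k=1  q3 h=21  …000001[0]000000…
k=2  q1 h=20  …000000[1]000000…
k=3  q2 h=21  …000000[0]000000…
k=4  q1 h=20  …000000[0]000000…
k=5  q0 h=21  …000000[0]000000…
k=6  q3 h=22  …000001[0]000000…
k=7  q1 h=21  …000000[1]000000…
k=8  q2 h=22  …000000[0]000000…
k=9  q1 h=21  …000000[0]000000…
k=10  q0 h=22  …000000[0]000000…
k=11  q3 h=23  …000001[0]000000…
k=12  q1 h=22  …000000[1]000000…
k=13  q2 h=23  …000000[0]000000…
k=14  q1 h=22  …000000[0]000000…
k=15  q0 h=23  …000000[0]000000…
k=16  q3 h=24  …000001[0]000000…
k=17  q1 h=23  …000000[1]000000…
k=18  q2 h=24  …000000[0]000000…
k=19  q1 h=23  …000000[0]000000…
k=20  q0 h=24  …000000[0]000000…
k=21  q3 h=25  …000001[0]000000…
k=22  q1 h=24  …000000[1]000000…
k=23  q2 h=25  …000000[0]000000…
k=24  q1 h=24  …000000[0]000000…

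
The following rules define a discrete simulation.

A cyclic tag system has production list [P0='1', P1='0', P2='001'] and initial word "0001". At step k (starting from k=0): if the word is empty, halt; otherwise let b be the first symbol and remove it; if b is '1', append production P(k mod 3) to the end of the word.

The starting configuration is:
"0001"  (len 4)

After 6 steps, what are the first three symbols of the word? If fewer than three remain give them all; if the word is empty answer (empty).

(empty)

0) "0001"  (len 4)
1) "001"  (len 3)
2) "01"  (len 2)
3) "1"  (len 1)
4) "1"  (len 1)
5) "0"  (len 1)
6) (halted — word empty)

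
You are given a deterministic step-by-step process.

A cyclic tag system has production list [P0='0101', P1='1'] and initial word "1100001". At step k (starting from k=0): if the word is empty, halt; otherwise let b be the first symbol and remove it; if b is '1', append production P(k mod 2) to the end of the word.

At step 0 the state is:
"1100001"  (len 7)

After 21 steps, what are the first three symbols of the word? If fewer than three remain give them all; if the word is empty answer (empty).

101

k=0  "1100001"  (len 7)
k=1  "1000010101"  (len 10)
k=2  "0000101011"  (len 10)
k=3  "000101011"  (len 9)
k=4  "00101011"  (len 8)
k=5  "0101011"  (len 7)
k=6  "101011"  (len 6)
k=7  "010110101"  (len 9)
k=8  "10110101"  (len 8)
k=9  "01101010101"  (len 11)
k=10  "1101010101"  (len 10)
k=11  "1010101010101"  (len 13)
k=12  "0101010101011"  (len 13)
k=13  "101010101011"  (len 12)
k=14  "010101010111"  (len 12)
k=15  "10101010111"  (len 11)
k=16  "01010101111"  (len 11)
k=17  "1010101111"  (len 10)
k=18  "0101011111"  (len 10)
k=19  "101011111"  (len 9)
k=20  "010111111"  (len 9)
k=21  "10111111"  (len 8)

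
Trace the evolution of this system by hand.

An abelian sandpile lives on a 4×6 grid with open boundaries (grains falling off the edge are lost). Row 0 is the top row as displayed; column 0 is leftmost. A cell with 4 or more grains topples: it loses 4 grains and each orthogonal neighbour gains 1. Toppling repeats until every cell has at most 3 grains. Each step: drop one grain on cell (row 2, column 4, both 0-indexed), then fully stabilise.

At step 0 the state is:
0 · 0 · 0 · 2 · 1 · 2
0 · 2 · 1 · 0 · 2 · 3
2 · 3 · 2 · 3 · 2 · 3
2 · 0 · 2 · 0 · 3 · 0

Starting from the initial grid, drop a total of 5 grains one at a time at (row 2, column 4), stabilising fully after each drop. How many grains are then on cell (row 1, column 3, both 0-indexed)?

gen 0: 0 · 0 · 0 · 2 · 1 · 2
0 · 2 · 1 · 0 · 2 · 3
2 · 3 · 2 · 3 · 2 · 3
2 · 0 · 2 · 0 · 3 · 0
gen 1: 0 · 0 · 0 · 2 · 1 · 2
0 · 2 · 1 · 0 · 2 · 3
2 · 3 · 2 · 3 · 3 · 3
2 · 0 · 2 · 0 · 3 · 0
gen 2: 0 · 0 · 0 · 2 · 2 · 3
0 · 2 · 1 · 2 · 1 · 1
2 · 3 · 3 · 1 · 0 · 2
2 · 0 · 2 · 2 · 1 · 2
gen 3: 0 · 0 · 0 · 2 · 2 · 3
0 · 2 · 1 · 2 · 1 · 1
2 · 3 · 3 · 1 · 1 · 2
2 · 0 · 2 · 2 · 1 · 2
gen 4: 0 · 0 · 0 · 2 · 2 · 3
0 · 2 · 1 · 2 · 1 · 1
2 · 3 · 3 · 1 · 2 · 2
2 · 0 · 2 · 2 · 1 · 2
gen 5: 0 · 0 · 0 · 2 · 2 · 3
0 · 2 · 1 · 2 · 1 · 1
2 · 3 · 3 · 1 · 3 · 2
2 · 0 · 2 · 2 · 1 · 2

2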